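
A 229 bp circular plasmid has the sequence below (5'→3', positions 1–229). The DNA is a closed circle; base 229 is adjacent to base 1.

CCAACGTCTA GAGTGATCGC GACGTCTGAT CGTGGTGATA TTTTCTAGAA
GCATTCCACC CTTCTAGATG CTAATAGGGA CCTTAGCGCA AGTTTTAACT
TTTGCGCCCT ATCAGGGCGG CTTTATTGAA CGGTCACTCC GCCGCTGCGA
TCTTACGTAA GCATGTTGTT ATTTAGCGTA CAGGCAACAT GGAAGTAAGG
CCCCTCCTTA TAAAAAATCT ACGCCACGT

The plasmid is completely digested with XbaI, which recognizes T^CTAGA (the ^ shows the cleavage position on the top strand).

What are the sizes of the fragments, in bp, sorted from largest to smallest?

XbaI sites (TCTAGA) start at positions 7, 44, 63.
XbaI cuts after the first base of each site, so after positions 7, 44, 63.
Circular molecule, 3 cuts → 3 fragments:
  8–44 → 37 bp
  45–63 → 19 bp
  64–229 then 1–7 → 166 + 7 = 173 bp
Sorted largest to smallest: 173, 37, 19 bp.

173, 37, 19 bp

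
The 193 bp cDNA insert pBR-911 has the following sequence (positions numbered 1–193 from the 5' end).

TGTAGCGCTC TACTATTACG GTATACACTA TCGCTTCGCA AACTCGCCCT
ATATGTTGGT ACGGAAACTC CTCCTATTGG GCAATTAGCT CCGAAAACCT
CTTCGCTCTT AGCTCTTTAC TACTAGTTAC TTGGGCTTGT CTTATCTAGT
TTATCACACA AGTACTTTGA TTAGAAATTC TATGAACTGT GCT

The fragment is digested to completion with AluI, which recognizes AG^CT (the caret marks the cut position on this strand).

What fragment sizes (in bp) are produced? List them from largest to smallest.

88, 81, 24 bp

AluI sites (AGCT) start at positions 87, 111.
AluI cuts after base 2 of each site, so after positions 88, 112.
Linear molecule, 2 cuts → 3 fragments:
  1–88 → 88 bp
  89–112 → 24 bp
  113–193 → 81 bp
Sorted largest to smallest: 88, 81, 24 bp.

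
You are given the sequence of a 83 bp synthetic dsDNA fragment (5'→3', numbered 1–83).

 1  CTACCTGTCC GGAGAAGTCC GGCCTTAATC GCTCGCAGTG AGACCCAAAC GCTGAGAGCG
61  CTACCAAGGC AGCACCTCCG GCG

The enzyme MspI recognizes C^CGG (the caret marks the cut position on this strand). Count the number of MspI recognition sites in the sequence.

3

CCGG occurs starting at positions 9, 19, 78.
MspI cuts at 3 sites.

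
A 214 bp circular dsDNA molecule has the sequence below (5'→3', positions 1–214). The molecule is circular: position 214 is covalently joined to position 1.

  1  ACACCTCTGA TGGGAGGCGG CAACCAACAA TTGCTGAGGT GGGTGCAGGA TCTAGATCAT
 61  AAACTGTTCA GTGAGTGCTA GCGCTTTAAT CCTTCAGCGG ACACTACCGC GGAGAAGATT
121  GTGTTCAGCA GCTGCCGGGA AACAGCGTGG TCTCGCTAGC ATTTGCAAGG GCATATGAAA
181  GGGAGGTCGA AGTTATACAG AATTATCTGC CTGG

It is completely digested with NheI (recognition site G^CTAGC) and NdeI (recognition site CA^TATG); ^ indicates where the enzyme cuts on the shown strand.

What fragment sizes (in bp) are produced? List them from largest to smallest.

118, 78, 18 bp

NheI sites (GCTAGC) start at positions 77, 155.
NheI cuts after the first base of each site, so after positions 77, 155.
The NdeI site (CATATG) starts at position 172.
NdeI cuts after base 2 of each site, so after position 173.
Combined cut positions: 77, 155, 173.
Circular molecule, 3 cuts → 3 fragments:
  78–155 → 78 bp
  156–173 → 18 bp
  174–214 then 1–77 → 41 + 77 = 118 bp
Sorted largest to smallest: 118, 78, 18 bp.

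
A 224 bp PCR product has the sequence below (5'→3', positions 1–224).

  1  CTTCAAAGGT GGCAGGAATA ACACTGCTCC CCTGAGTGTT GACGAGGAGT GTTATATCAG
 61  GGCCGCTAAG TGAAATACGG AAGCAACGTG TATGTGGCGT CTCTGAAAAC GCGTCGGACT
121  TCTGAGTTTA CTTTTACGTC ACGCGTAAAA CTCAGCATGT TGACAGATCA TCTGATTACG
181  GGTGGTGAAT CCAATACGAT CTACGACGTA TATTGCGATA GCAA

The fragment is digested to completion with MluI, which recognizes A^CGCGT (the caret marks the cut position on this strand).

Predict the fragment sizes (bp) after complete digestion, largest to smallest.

MluI sites (ACGCGT) start at positions 109, 141.
MluI cuts after the first base of each site, so after positions 109, 141.
Linear molecule, 2 cuts → 3 fragments:
  1–109 → 109 bp
  110–141 → 32 bp
  142–224 → 83 bp
Sorted largest to smallest: 109, 83, 32 bp.

109, 83, 32 bp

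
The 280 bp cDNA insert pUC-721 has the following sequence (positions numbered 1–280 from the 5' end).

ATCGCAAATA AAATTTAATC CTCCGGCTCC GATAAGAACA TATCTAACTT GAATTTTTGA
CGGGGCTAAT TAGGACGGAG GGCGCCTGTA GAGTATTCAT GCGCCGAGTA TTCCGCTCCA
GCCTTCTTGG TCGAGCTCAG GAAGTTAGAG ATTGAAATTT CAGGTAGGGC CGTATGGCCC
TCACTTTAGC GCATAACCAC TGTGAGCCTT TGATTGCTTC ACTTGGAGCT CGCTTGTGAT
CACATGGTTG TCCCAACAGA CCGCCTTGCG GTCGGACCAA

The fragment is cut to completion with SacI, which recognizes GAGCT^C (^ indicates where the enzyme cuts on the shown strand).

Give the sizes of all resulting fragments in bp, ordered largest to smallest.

SacI sites (GAGCTC) start at positions 133, 226.
SacI cuts after base 5 of each site (before the last base), so after positions 137, 230.
Linear molecule, 2 cuts → 3 fragments:
  1–137 → 137 bp
  138–230 → 93 bp
  231–280 → 50 bp
Sorted largest to smallest: 137, 93, 50 bp.

137, 93, 50 bp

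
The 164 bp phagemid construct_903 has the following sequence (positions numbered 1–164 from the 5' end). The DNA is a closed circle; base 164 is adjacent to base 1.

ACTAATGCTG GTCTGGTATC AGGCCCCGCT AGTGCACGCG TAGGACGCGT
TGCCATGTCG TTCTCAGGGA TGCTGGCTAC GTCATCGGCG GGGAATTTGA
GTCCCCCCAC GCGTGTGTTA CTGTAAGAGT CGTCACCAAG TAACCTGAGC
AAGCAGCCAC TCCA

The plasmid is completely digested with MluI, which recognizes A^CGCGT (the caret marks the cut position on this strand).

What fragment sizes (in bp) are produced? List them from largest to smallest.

MluI sites (ACGCGT) start at positions 36, 45, 109.
MluI cuts after the first base of each site, so after positions 36, 45, 109.
Circular molecule, 3 cuts → 3 fragments:
  37–45 → 9 bp
  46–109 → 64 bp
  110–164 then 1–36 → 55 + 36 = 91 bp
Sorted largest to smallest: 91, 64, 9 bp.

91, 64, 9 bp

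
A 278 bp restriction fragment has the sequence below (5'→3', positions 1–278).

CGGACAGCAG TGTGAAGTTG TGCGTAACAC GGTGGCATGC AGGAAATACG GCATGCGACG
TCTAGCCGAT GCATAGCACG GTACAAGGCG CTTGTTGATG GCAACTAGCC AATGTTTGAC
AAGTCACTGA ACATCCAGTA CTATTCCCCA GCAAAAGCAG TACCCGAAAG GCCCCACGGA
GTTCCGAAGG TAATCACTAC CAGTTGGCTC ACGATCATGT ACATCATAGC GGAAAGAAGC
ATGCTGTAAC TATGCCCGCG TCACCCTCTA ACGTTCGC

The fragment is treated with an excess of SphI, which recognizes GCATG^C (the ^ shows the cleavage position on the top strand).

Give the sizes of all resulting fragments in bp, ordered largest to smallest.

SphI sites (GCATGC) start at positions 35, 51, 239.
SphI cuts after base 5 of each site (before the last base), so after positions 39, 55, 243.
Linear molecule, 3 cuts → 4 fragments:
  1–39 → 39 bp
  40–55 → 16 bp
  56–243 → 188 bp
  244–278 → 35 bp
Sorted largest to smallest: 188, 39, 35, 16 bp.

188, 39, 35, 16 bp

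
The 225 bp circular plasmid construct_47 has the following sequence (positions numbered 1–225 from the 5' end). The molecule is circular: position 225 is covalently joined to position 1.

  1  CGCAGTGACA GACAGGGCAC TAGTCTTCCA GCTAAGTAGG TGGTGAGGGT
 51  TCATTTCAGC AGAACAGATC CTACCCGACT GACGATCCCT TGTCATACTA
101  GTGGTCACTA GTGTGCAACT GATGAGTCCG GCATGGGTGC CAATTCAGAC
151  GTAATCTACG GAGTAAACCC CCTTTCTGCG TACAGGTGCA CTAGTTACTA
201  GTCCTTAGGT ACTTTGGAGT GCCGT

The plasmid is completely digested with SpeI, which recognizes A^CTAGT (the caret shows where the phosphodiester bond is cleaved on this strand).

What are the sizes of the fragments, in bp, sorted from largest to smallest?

SpeI sites (ACTAGT) start at positions 19, 97, 107, 190, 197.
SpeI cuts after the first base of each site, so after positions 19, 97, 107, 190, 197.
Circular molecule, 5 cuts → 5 fragments:
  20–97 → 78 bp
  98–107 → 10 bp
  108–190 → 83 bp
  191–197 → 7 bp
  198–225 then 1–19 → 28 + 19 = 47 bp
Sorted largest to smallest: 83, 78, 47, 10, 7 bp.

83, 78, 47, 10, 7 bp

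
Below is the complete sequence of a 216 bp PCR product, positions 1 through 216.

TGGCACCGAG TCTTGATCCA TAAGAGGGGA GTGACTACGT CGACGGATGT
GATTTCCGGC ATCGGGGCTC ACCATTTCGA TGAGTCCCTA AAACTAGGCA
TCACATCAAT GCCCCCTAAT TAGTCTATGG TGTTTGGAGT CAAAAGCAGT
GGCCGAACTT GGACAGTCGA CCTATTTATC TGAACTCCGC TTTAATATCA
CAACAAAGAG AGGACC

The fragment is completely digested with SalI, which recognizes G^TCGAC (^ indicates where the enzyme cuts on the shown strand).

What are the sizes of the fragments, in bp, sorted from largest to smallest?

SalI sites (GTCGAC) start at positions 39, 166.
SalI cuts after the first base of each site, so after positions 39, 166.
Linear molecule, 2 cuts → 3 fragments:
  1–39 → 39 bp
  40–166 → 127 bp
  167–216 → 50 bp
Sorted largest to smallest: 127, 50, 39 bp.

127, 50, 39 bp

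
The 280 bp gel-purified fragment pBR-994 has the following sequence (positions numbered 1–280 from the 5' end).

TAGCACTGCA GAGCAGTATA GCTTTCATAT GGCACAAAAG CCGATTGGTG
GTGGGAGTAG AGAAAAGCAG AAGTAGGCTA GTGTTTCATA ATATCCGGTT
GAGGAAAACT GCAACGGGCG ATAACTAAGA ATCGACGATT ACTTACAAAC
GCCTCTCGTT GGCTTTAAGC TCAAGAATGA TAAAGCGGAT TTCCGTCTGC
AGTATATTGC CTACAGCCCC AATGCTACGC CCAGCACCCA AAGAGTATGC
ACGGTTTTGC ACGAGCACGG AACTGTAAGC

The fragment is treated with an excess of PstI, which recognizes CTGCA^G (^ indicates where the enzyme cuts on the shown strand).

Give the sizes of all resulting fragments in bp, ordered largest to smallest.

PstI sites (CTGCAG) start at positions 6, 197.
PstI cuts after base 5 of each site (before the last base), so after positions 10, 201.
Linear molecule, 2 cuts → 3 fragments:
  1–10 → 10 bp
  11–201 → 191 bp
  202–280 → 79 bp
Sorted largest to smallest: 191, 79, 10 bp.

191, 79, 10 bp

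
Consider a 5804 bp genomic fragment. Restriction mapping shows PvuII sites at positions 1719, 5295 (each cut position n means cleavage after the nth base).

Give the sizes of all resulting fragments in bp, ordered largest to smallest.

3576, 1719, 509 bp

Linear molecule, 2 cuts → 3 fragments:
  1719 − 0 = 1719 bp
  5295 − 1719 = 3576 bp
  5804 − 5295 = 509 bp
Sorted largest to smallest: 3576, 1719, 509 bp.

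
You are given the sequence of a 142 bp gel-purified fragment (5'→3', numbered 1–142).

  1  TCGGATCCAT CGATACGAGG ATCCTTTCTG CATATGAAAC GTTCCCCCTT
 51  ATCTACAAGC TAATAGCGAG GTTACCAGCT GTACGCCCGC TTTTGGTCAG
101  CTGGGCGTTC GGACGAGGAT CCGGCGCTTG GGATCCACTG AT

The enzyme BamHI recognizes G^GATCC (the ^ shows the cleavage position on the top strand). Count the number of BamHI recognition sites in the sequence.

4

GGATCC occurs starting at positions 3, 19, 117, 131.
BamHI cuts at 4 sites.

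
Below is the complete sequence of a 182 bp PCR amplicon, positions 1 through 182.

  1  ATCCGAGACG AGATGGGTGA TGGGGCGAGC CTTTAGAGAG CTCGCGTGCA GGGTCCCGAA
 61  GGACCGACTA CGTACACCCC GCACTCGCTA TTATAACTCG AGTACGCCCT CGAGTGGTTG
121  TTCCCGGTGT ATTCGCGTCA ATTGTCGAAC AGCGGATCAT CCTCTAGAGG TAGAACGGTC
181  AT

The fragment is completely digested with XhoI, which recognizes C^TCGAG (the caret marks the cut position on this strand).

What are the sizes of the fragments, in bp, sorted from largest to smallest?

97, 73, 12 bp

XhoI sites (CTCGAG) start at positions 97, 109.
XhoI cuts after the first base of each site, so after positions 97, 109.
Linear molecule, 2 cuts → 3 fragments:
  1–97 → 97 bp
  98–109 → 12 bp
  110–182 → 73 bp
Sorted largest to smallest: 97, 73, 12 bp.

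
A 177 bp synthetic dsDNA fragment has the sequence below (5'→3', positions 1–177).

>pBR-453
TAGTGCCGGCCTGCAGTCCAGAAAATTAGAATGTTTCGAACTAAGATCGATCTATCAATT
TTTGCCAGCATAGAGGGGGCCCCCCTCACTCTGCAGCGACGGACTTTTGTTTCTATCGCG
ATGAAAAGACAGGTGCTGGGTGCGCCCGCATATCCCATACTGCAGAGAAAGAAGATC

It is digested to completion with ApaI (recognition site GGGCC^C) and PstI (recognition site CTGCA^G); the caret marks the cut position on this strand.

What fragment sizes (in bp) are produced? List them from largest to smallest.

The ApaI site (GGGCCC) starts at position 77.
ApaI cuts after base 5 of each site (before the last base), so after position 81.
PstI sites (CTGCAG) start at positions 11, 91, 160.
PstI cuts after base 5 of each site (before the last base), so after positions 15, 95, 164.
Combined cut positions: 15, 81, 95, 164.
Linear molecule, 4 cuts → 5 fragments:
  1–15 → 15 bp
  16–81 → 66 bp
  82–95 → 14 bp
  96–164 → 69 bp
  165–177 → 13 bp
Sorted largest to smallest: 69, 66, 15, 14, 13 bp.

69, 66, 15, 14, 13 bp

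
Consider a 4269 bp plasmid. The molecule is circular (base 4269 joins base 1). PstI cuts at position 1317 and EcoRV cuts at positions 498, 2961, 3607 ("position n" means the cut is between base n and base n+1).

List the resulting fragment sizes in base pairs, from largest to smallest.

1644, 1160, 819, 646 bp

Combined cut positions (sorted): 498, 1317, 2961, 3607.
Circular molecule, 4 cuts → 4 fragments:
  1317 − 498 = 819 bp
  2961 − 1317 = 1644 bp
  3607 − 2961 = 646 bp
  wrap: 4269 − 3607 + 498 = 1160 bp
Sorted largest to smallest: 1644, 1160, 819, 646 bp.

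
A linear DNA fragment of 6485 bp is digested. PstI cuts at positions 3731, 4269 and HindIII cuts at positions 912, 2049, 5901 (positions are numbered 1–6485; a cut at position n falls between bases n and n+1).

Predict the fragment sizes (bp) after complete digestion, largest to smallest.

Combined cut positions (sorted): 912, 2049, 3731, 4269, 5901.
Linear molecule, 5 cuts → 6 fragments:
  912 − 0 = 912 bp
  2049 − 912 = 1137 bp
  3731 − 2049 = 1682 bp
  4269 − 3731 = 538 bp
  5901 − 4269 = 1632 bp
  6485 − 5901 = 584 bp
Sorted largest to smallest: 1682, 1632, 1137, 912, 584, 538 bp.

1682, 1632, 1137, 912, 584, 538 bp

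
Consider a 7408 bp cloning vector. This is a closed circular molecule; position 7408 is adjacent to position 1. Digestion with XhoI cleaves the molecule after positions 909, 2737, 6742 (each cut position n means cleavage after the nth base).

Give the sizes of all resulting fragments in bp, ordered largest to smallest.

Circular molecule, 3 cuts → 3 fragments:
  2737 − 909 = 1828 bp
  6742 − 2737 = 4005 bp
  wrap: 7408 − 6742 + 909 = 1575 bp
Sorted largest to smallest: 4005, 1828, 1575 bp.

4005, 1828, 1575 bp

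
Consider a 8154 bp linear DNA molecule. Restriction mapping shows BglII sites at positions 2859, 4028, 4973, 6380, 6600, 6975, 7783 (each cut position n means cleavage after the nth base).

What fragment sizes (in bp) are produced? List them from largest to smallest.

Linear molecule, 7 cuts → 8 fragments:
  2859 − 0 = 2859 bp
  4028 − 2859 = 1169 bp
  4973 − 4028 = 945 bp
  6380 − 4973 = 1407 bp
  6600 − 6380 = 220 bp
  6975 − 6600 = 375 bp
  7783 − 6975 = 808 bp
  8154 − 7783 = 371 bp
Sorted largest to smallest: 2859, 1407, 1169, 945, 808, 375, 371, 220 bp.

2859, 1407, 1169, 945, 808, 375, 371, 220 bp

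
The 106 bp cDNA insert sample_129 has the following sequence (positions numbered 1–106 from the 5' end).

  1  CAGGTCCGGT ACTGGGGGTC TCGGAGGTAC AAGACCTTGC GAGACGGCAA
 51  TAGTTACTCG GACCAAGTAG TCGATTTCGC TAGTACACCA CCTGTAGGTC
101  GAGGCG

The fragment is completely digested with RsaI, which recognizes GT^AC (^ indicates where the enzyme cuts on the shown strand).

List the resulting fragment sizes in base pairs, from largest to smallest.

RsaI sites (GTAC) start at positions 9, 27, 83.
RsaI cuts after base 2 of each site, so after positions 10, 28, 84.
Linear molecule, 3 cuts → 4 fragments:
  1–10 → 10 bp
  11–28 → 18 bp
  29–84 → 56 bp
  85–106 → 22 bp
Sorted largest to smallest: 56, 22, 18, 10 bp.

56, 22, 18, 10 bp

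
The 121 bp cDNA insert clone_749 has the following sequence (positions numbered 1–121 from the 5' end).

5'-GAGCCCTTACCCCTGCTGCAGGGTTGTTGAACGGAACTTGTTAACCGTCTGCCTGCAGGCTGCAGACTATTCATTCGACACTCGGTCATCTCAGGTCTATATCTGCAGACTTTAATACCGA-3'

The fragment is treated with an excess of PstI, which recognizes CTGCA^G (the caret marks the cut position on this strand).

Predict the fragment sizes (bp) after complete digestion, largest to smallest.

43, 37, 20, 14, 7 bp

PstI sites (CTGCAG) start at positions 16, 53, 60, 103.
PstI cuts after base 5 of each site (before the last base), so after positions 20, 57, 64, 107.
Linear molecule, 4 cuts → 5 fragments:
  1–20 → 20 bp
  21–57 → 37 bp
  58–64 → 7 bp
  65–107 → 43 bp
  108–121 → 14 bp
Sorted largest to smallest: 43, 37, 20, 14, 7 bp.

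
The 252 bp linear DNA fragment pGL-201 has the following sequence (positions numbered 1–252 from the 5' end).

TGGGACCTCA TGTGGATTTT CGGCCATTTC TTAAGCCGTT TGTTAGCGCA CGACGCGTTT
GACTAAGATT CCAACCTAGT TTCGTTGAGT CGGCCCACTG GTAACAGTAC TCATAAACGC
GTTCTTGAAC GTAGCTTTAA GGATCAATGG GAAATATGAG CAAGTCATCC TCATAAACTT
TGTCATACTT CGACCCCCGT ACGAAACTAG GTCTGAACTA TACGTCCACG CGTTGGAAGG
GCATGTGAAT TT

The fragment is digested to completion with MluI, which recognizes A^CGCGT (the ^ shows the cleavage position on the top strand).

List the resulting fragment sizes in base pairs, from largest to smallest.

111, 64, 53, 24 bp

MluI sites (ACGCGT) start at positions 53, 117, 228.
MluI cuts after the first base of each site, so after positions 53, 117, 228.
Linear molecule, 3 cuts → 4 fragments:
  1–53 → 53 bp
  54–117 → 64 bp
  118–228 → 111 bp
  229–252 → 24 bp
Sorted largest to smallest: 111, 64, 53, 24 bp.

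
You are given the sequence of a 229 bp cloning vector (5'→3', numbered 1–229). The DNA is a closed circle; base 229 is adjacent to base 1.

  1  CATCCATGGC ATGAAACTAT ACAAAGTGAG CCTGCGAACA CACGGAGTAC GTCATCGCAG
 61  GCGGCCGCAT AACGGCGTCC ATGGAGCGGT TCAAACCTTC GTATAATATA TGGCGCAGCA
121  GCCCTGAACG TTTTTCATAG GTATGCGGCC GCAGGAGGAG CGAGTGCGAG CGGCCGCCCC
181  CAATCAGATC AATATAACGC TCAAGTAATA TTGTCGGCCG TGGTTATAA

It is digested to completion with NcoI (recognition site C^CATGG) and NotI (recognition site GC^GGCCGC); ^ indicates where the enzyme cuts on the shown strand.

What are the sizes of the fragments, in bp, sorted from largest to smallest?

67, 62, 58, 25, 17 bp

NcoI sites (CCATGG) start at positions 4, 79.
NcoI cuts after the first base of each site, so after positions 4, 79.
NotI sites (GCGGCCGC) start at positions 61, 145, 170.
NotI cuts after base 2 of each site, so after positions 62, 146, 171.
Combined cut positions: 4, 62, 79, 146, 171.
Circular molecule, 5 cuts → 5 fragments:
  5–62 → 58 bp
  63–79 → 17 bp
  80–146 → 67 bp
  147–171 → 25 bp
  172–229 then 1–4 → 58 + 4 = 62 bp
Sorted largest to smallest: 67, 62, 58, 25, 17 bp.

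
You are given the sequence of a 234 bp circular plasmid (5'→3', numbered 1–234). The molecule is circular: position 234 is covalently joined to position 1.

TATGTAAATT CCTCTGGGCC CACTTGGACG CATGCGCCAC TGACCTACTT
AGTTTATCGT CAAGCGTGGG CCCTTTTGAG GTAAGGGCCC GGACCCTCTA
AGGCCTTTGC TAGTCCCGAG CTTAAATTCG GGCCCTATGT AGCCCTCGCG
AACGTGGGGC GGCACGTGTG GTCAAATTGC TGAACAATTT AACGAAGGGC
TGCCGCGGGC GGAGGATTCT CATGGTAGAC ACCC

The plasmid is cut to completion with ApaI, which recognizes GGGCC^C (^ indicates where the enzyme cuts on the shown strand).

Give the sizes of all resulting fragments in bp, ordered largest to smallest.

ApaI sites (GGGCCC) start at positions 16, 68, 85, 130.
ApaI cuts after base 5 of each site (before the last base), so after positions 20, 72, 89, 134.
Circular molecule, 4 cuts → 4 fragments:
  21–72 → 52 bp
  73–89 → 17 bp
  90–134 → 45 bp
  135–234 then 1–20 → 100 + 20 = 120 bp
Sorted largest to smallest: 120, 52, 45, 17 bp.

120, 52, 45, 17 bp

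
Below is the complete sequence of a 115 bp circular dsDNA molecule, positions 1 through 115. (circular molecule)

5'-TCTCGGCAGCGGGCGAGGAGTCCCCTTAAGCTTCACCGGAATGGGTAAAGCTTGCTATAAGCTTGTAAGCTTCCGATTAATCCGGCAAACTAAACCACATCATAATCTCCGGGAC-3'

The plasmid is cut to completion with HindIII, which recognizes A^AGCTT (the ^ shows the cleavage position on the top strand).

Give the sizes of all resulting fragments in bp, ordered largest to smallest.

76, 20, 11, 8 bp

HindIII sites (AAGCTT) start at positions 28, 48, 59, 67.
HindIII cuts after the first base of each site, so after positions 28, 48, 59, 67.
Circular molecule, 4 cuts → 4 fragments:
  29–48 → 20 bp
  49–59 → 11 bp
  60–67 → 8 bp
  68–115 then 1–28 → 48 + 28 = 76 bp
Sorted largest to smallest: 76, 20, 11, 8 bp.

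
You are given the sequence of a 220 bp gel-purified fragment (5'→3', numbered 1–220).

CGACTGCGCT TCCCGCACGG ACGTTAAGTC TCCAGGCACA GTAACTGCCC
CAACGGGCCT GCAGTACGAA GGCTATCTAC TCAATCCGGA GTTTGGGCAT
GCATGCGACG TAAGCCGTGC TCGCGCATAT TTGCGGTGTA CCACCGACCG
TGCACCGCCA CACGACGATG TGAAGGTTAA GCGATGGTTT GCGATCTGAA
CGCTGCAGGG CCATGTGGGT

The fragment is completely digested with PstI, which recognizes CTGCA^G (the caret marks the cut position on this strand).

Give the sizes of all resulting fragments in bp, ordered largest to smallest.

144, 63, 13 bp

PstI sites (CTGCAG) start at positions 59, 203.
PstI cuts after base 5 of each site (before the last base), so after positions 63, 207.
Linear molecule, 2 cuts → 3 fragments:
  1–63 → 63 bp
  64–207 → 144 bp
  208–220 → 13 bp
Sorted largest to smallest: 144, 63, 13 bp.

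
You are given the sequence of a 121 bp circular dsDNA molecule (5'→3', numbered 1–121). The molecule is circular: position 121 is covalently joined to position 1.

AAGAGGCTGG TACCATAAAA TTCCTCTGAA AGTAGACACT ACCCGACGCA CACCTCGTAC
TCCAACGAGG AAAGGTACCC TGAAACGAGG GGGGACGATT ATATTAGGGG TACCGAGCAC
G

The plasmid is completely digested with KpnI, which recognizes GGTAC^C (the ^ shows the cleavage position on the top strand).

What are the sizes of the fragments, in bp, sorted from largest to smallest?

KpnI sites (GGTACC) start at positions 9, 74, 109.
KpnI cuts after base 5 of each site (before the last base), so after positions 13, 78, 113.
Circular molecule, 3 cuts → 3 fragments:
  14–78 → 65 bp
  79–113 → 35 bp
  114–121 then 1–13 → 8 + 13 = 21 bp
Sorted largest to smallest: 65, 35, 21 bp.

65, 35, 21 bp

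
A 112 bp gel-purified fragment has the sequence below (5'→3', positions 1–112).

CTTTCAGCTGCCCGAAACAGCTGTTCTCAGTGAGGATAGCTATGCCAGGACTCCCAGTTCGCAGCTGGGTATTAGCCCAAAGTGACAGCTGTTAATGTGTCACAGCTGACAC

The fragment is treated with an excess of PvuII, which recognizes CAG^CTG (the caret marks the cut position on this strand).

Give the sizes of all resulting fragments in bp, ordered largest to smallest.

PvuII sites (CAGCTG) start at positions 5, 18, 62, 86, 103.
PvuII cuts after base 3 of each site, so after positions 7, 20, 64, 88, 105.
Linear molecule, 5 cuts → 6 fragments:
  1–7 → 7 bp
  8–20 → 13 bp
  21–64 → 44 bp
  65–88 → 24 bp
  89–105 → 17 bp
  106–112 → 7 bp
Sorted largest to smallest: 44, 24, 17, 13, 7, 7 bp.

44, 24, 17, 13, 7, 7 bp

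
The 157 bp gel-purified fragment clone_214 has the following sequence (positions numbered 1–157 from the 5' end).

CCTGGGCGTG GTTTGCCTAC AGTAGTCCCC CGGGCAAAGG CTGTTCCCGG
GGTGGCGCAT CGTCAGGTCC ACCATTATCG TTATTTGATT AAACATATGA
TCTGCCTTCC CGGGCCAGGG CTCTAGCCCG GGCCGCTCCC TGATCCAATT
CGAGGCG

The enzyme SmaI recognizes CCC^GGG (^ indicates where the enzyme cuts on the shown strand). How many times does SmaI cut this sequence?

4

CCCGGG occurs starting at positions 29, 46, 109, 127.
SmaI cuts at 4 sites.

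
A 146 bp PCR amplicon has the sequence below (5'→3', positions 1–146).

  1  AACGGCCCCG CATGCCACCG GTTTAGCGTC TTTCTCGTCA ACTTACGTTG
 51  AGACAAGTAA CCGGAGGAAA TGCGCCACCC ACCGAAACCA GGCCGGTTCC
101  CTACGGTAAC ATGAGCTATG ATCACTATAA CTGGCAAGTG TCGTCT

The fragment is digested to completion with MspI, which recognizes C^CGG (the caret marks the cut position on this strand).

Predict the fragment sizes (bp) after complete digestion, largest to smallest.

MspI sites (CCGG) start at positions 18, 61, 93.
MspI cuts after the first base of each site, so after positions 18, 61, 93.
Linear molecule, 3 cuts → 4 fragments:
  1–18 → 18 bp
  19–61 → 43 bp
  62–93 → 32 bp
  94–146 → 53 bp
Sorted largest to smallest: 53, 43, 32, 18 bp.

53, 43, 32, 18 bp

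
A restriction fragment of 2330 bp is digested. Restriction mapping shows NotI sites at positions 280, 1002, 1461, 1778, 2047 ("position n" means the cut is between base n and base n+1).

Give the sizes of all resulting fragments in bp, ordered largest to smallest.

Linear molecule, 5 cuts → 6 fragments:
  280 − 0 = 280 bp
  1002 − 280 = 722 bp
  1461 − 1002 = 459 bp
  1778 − 1461 = 317 bp
  2047 − 1778 = 269 bp
  2330 − 2047 = 283 bp
Sorted largest to smallest: 722, 459, 317, 283, 280, 269 bp.

722, 459, 317, 283, 280, 269 bp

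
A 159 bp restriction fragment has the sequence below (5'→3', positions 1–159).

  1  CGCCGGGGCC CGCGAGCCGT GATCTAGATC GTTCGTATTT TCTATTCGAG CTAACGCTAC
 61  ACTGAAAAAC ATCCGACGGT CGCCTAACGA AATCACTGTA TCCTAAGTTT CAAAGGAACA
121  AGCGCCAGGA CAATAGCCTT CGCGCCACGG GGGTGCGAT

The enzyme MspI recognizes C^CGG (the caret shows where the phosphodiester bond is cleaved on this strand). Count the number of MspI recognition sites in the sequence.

1

CCGG occurs starting at position 3.
MspI cuts at 1 site.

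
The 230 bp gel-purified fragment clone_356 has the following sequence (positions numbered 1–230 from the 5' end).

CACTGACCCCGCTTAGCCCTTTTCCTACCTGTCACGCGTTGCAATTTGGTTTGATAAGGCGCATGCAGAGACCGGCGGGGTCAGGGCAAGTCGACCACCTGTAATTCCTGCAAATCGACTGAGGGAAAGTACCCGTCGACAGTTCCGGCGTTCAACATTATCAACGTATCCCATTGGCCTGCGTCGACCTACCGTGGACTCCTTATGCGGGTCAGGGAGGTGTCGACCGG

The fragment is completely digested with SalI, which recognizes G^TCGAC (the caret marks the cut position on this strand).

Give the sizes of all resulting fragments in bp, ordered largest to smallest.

90, 48, 45, 39, 8 bp

SalI sites (GTCGAC) start at positions 90, 135, 183, 222.
SalI cuts after the first base of each site, so after positions 90, 135, 183, 222.
Linear molecule, 4 cuts → 5 fragments:
  1–90 → 90 bp
  91–135 → 45 bp
  136–183 → 48 bp
  184–222 → 39 bp
  223–230 → 8 bp
Sorted largest to smallest: 90, 48, 45, 39, 8 bp.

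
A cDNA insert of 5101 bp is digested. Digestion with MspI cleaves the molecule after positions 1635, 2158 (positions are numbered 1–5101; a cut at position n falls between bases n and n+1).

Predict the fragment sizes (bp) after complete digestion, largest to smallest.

2943, 1635, 523 bp

Linear molecule, 2 cuts → 3 fragments:
  1635 − 0 = 1635 bp
  2158 − 1635 = 523 bp
  5101 − 2158 = 2943 bp
Sorted largest to smallest: 2943, 1635, 523 bp.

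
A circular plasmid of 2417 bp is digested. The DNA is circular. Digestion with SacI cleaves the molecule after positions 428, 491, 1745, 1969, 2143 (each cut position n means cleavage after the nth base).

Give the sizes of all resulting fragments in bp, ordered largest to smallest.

Circular molecule, 5 cuts → 5 fragments:
  491 − 428 = 63 bp
  1745 − 491 = 1254 bp
  1969 − 1745 = 224 bp
  2143 − 1969 = 174 bp
  wrap: 2417 − 2143 + 428 = 702 bp
Sorted largest to smallest: 1254, 702, 224, 174, 63 bp.

1254, 702, 224, 174, 63 bp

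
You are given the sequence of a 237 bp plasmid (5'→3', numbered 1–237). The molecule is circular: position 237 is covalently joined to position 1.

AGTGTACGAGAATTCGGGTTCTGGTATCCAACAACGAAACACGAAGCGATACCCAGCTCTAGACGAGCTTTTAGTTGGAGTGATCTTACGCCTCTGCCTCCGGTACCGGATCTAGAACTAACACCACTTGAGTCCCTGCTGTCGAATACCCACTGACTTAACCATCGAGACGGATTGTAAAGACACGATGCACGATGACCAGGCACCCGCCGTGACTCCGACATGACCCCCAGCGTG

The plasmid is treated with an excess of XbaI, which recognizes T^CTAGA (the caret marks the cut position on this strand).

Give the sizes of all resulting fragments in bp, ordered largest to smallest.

184, 53 bp

XbaI sites (TCTAGA) start at positions 58, 111.
XbaI cuts after the first base of each site, so after positions 58, 111.
Circular molecule, 2 cuts → 2 fragments:
  59–111 → 53 bp
  112–237 then 1–58 → 126 + 58 = 184 bp
Sorted largest to smallest: 184, 53 bp.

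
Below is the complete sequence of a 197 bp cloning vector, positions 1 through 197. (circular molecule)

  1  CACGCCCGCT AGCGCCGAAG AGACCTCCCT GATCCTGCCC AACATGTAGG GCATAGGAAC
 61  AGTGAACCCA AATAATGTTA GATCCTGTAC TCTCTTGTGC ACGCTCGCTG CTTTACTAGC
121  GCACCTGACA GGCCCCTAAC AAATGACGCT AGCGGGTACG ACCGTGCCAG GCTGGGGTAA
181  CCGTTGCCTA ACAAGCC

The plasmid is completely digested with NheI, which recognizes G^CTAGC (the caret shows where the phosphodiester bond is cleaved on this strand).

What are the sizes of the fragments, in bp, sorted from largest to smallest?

NheI sites (GCTAGC) start at positions 8, 148.
NheI cuts after the first base of each site, so after positions 8, 148.
Circular molecule, 2 cuts → 2 fragments:
  9–148 → 140 bp
  149–197 then 1–8 → 49 + 8 = 57 bp
Sorted largest to smallest: 140, 57 bp.

140, 57 bp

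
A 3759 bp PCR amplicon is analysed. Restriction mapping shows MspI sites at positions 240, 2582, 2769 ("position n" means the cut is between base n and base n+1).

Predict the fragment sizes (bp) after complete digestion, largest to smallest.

2342, 990, 240, 187 bp

Linear molecule, 3 cuts → 4 fragments:
  240 − 0 = 240 bp
  2582 − 240 = 2342 bp
  2769 − 2582 = 187 bp
  3759 − 2769 = 990 bp
Sorted largest to smallest: 2342, 990, 240, 187 bp.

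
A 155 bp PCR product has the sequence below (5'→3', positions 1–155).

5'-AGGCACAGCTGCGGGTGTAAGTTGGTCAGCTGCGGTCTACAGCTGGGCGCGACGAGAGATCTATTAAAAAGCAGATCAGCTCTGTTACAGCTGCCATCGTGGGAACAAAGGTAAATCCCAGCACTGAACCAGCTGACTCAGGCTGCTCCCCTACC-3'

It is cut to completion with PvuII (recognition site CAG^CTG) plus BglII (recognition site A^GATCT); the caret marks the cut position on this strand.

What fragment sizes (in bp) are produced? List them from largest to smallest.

PvuII sites (CAGCTG) start at positions 6, 27, 40, 88, 130.
PvuII cuts after base 3 of each site, so after positions 8, 29, 42, 90, 132.
The BglII site (AGATCT) starts at position 57.
BglII cuts after the first base of each site, so after position 57.
Combined cut positions: 8, 29, 42, 57, 90, 132.
Linear molecule, 6 cuts → 7 fragments:
  1–8 → 8 bp
  9–29 → 21 bp
  30–42 → 13 bp
  43–57 → 15 bp
  58–90 → 33 bp
  91–132 → 42 bp
  133–155 → 23 bp
Sorted largest to smallest: 42, 33, 23, 21, 15, 13, 8 bp.

42, 33, 23, 21, 15, 13, 8 bp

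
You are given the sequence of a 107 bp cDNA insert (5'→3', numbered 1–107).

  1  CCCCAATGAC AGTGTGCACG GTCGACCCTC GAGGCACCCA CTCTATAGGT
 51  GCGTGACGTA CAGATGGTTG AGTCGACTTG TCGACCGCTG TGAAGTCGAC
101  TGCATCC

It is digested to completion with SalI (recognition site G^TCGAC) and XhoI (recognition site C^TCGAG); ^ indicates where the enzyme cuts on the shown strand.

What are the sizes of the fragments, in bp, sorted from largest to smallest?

SalI sites (GTCGAC) start at positions 21, 72, 80, 95.
SalI cuts after the first base of each site, so after positions 21, 72, 80, 95.
The XhoI site (CTCGAG) starts at position 28.
XhoI cuts after the first base of each site, so after position 28.
Combined cut positions: 21, 28, 72, 80, 95.
Linear molecule, 5 cuts → 6 fragments:
  1–21 → 21 bp
  22–28 → 7 bp
  29–72 → 44 bp
  73–80 → 8 bp
  81–95 → 15 bp
  96–107 → 12 bp
Sorted largest to smallest: 44, 21, 15, 12, 8, 7 bp.

44, 21, 15, 12, 8, 7 bp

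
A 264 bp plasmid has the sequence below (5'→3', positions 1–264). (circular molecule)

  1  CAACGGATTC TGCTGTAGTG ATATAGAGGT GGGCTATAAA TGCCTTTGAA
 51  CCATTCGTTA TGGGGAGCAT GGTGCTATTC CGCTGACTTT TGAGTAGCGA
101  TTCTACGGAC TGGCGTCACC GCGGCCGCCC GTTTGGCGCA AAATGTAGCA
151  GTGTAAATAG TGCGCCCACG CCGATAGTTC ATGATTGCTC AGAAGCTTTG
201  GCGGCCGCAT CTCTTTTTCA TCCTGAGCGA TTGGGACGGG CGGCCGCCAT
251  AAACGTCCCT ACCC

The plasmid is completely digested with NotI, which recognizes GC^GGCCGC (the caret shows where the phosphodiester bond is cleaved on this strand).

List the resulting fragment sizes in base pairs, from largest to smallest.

NotI sites (GCGGCCGC) start at positions 121, 201, 240.
NotI cuts after base 2 of each site, so after positions 122, 202, 241.
Circular molecule, 3 cuts → 3 fragments:
  123–202 → 80 bp
  203–241 → 39 bp
  242–264 then 1–122 → 23 + 122 = 145 bp
Sorted largest to smallest: 145, 80, 39 bp.

145, 80, 39 bp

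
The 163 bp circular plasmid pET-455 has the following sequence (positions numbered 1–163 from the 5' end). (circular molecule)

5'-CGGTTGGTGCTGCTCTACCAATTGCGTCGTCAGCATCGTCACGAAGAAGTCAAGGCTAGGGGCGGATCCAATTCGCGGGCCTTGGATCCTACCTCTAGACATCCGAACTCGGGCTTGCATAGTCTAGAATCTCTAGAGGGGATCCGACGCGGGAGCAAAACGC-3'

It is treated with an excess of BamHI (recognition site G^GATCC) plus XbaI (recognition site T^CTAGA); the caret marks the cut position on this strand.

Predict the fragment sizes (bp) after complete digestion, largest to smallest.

BamHI sites (GGATCC) start at positions 64, 84, 140.
BamHI cuts after the first base of each site, so after positions 64, 84, 140.
XbaI sites (TCTAGA) start at positions 94, 123, 132.
XbaI cuts after the first base of each site, so after positions 94, 123, 132.
Combined cut positions: 64, 84, 94, 123, 132, 140.
Circular molecule, 6 cuts → 6 fragments:
  65–84 → 20 bp
  85–94 → 10 bp
  95–123 → 29 bp
  124–132 → 9 bp
  133–140 → 8 bp
  141–163 then 1–64 → 23 + 64 = 87 bp
Sorted largest to smallest: 87, 29, 20, 10, 9, 8 bp.

87, 29, 20, 10, 9, 8 bp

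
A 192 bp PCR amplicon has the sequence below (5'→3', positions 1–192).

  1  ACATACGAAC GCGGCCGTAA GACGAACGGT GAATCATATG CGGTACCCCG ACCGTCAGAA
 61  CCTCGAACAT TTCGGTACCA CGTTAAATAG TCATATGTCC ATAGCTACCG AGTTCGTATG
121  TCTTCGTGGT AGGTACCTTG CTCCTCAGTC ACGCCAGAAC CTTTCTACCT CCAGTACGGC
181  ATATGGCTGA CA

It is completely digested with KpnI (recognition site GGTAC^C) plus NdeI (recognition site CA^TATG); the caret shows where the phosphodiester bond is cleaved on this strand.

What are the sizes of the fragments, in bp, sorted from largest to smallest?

45, 43, 36, 32, 15, 11, 10 bp

KpnI sites (GGTACC) start at positions 42, 74, 132.
KpnI cuts after base 5 of each site (before the last base), so after positions 46, 78, 136.
NdeI sites (CATATG) start at positions 35, 92, 180.
NdeI cuts after base 2 of each site, so after positions 36, 93, 181.
Combined cut positions: 36, 46, 78, 93, 136, 181.
Linear molecule, 6 cuts → 7 fragments:
  1–36 → 36 bp
  37–46 → 10 bp
  47–78 → 32 bp
  79–93 → 15 bp
  94–136 → 43 bp
  137–181 → 45 bp
  182–192 → 11 bp
Sorted largest to smallest: 45, 43, 36, 32, 15, 11, 10 bp.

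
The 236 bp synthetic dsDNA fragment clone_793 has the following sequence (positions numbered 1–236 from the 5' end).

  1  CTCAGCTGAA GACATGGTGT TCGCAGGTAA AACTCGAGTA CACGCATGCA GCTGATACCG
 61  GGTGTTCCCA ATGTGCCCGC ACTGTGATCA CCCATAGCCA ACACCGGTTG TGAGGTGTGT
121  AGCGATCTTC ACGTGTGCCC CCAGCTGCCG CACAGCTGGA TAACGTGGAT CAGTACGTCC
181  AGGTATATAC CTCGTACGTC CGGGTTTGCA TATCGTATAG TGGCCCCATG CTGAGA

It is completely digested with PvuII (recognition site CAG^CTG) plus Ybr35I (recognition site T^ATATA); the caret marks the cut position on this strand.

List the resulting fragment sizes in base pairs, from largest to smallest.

PvuII sites (CAGCTG) start at positions 3, 49, 142, 153.
PvuII cuts after base 3 of each site, so after positions 5, 51, 144, 155.
The Ybr35I site (TATATA) starts at position 184.
Ybr35I cuts after the first base of each site, so after position 184.
Combined cut positions: 5, 51, 144, 155, 184.
Linear molecule, 5 cuts → 6 fragments:
  1–5 → 5 bp
  6–51 → 46 bp
  52–144 → 93 bp
  145–155 → 11 bp
  156–184 → 29 bp
  185–236 → 52 bp
Sorted largest to smallest: 93, 52, 46, 29, 11, 5 bp.

93, 52, 46, 29, 11, 5 bp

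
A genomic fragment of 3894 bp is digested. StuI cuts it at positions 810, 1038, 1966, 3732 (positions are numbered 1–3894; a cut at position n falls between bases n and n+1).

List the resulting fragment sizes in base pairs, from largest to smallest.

Linear molecule, 4 cuts → 5 fragments:
  810 − 0 = 810 bp
  1038 − 810 = 228 bp
  1966 − 1038 = 928 bp
  3732 − 1966 = 1766 bp
  3894 − 3732 = 162 bp
Sorted largest to smallest: 1766, 928, 810, 228, 162 bp.

1766, 928, 810, 228, 162 bp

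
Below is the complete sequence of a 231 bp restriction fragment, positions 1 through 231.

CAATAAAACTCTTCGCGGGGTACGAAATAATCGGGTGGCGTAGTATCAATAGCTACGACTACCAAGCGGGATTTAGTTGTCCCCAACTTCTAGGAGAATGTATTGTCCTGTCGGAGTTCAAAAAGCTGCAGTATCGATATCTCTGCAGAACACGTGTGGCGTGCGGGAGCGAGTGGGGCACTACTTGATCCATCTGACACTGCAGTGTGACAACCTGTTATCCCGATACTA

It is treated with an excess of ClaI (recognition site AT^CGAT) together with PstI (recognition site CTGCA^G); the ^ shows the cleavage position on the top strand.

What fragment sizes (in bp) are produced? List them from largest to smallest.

130, 57, 27, 13, 4 bp

The ClaI site (ATCGAT) starts at position 133.
ClaI cuts after base 2 of each site, so after position 134.
PstI sites (CTGCAG) start at positions 126, 143, 200.
PstI cuts after base 5 of each site (before the last base), so after positions 130, 147, 204.
Combined cut positions: 130, 134, 147, 204.
Linear molecule, 4 cuts → 5 fragments:
  1–130 → 130 bp
  131–134 → 4 bp
  135–147 → 13 bp
  148–204 → 57 bp
  205–231 → 27 bp
Sorted largest to smallest: 130, 57, 27, 13, 4 bp.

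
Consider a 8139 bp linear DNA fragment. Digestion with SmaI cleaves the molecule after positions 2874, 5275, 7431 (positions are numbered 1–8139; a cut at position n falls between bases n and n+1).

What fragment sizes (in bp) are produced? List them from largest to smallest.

Linear molecule, 3 cuts → 4 fragments:
  2874 − 0 = 2874 bp
  5275 − 2874 = 2401 bp
  7431 − 5275 = 2156 bp
  8139 − 7431 = 708 bp
Sorted largest to smallest: 2874, 2401, 2156, 708 bp.

2874, 2401, 2156, 708 bp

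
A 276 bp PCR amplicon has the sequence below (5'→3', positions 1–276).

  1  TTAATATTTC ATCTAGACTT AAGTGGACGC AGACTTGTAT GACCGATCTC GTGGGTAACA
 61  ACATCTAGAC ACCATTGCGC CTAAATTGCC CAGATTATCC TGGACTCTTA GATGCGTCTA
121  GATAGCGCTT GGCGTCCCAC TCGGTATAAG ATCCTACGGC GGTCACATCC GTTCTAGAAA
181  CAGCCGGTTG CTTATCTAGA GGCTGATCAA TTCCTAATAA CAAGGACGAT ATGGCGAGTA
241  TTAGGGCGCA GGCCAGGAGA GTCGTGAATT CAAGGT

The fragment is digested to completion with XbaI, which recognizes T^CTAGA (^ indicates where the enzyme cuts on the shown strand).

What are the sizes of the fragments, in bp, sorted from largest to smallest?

XbaI sites (TCTAGA) start at positions 12, 64, 117, 173, 195.
XbaI cuts after the first base of each site, so after positions 12, 64, 117, 173, 195.
Linear molecule, 5 cuts → 6 fragments:
  1–12 → 12 bp
  13–64 → 52 bp
  65–117 → 53 bp
  118–173 → 56 bp
  174–195 → 22 bp
  196–276 → 81 bp
Sorted largest to smallest: 81, 56, 53, 52, 22, 12 bp.

81, 56, 53, 52, 22, 12 bp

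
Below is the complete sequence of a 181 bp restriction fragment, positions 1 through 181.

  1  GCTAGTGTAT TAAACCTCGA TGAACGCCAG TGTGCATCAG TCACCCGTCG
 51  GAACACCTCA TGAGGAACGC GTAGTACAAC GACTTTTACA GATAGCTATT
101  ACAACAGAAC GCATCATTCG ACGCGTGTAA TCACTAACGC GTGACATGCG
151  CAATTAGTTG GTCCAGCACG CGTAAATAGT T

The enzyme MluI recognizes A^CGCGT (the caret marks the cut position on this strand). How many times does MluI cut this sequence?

ACGCGT occurs starting at positions 67, 121, 137, 168.
MluI cuts at 4 sites.

4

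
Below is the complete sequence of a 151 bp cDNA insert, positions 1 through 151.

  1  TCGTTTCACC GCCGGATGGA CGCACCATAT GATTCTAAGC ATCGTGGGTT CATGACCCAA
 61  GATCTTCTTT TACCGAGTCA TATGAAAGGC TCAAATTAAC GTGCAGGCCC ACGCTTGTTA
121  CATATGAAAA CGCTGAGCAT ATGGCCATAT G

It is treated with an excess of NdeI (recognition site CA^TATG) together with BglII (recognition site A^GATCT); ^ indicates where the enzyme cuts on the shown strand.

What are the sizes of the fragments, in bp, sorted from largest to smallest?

42, 33, 27, 20, 17, 8, 4 bp

NdeI sites (CATATG) start at positions 26, 79, 121, 138, 146.
NdeI cuts after base 2 of each site, so after positions 27, 80, 122, 139, 147.
The BglII site (AGATCT) starts at position 60.
BglII cuts after the first base of each site, so after position 60.
Combined cut positions: 27, 60, 80, 122, 139, 147.
Linear molecule, 6 cuts → 7 fragments:
  1–27 → 27 bp
  28–60 → 33 bp
  61–80 → 20 bp
  81–122 → 42 bp
  123–139 → 17 bp
  140–147 → 8 bp
  148–151 → 4 bp
Sorted largest to smallest: 42, 33, 27, 20, 17, 8, 4 bp.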